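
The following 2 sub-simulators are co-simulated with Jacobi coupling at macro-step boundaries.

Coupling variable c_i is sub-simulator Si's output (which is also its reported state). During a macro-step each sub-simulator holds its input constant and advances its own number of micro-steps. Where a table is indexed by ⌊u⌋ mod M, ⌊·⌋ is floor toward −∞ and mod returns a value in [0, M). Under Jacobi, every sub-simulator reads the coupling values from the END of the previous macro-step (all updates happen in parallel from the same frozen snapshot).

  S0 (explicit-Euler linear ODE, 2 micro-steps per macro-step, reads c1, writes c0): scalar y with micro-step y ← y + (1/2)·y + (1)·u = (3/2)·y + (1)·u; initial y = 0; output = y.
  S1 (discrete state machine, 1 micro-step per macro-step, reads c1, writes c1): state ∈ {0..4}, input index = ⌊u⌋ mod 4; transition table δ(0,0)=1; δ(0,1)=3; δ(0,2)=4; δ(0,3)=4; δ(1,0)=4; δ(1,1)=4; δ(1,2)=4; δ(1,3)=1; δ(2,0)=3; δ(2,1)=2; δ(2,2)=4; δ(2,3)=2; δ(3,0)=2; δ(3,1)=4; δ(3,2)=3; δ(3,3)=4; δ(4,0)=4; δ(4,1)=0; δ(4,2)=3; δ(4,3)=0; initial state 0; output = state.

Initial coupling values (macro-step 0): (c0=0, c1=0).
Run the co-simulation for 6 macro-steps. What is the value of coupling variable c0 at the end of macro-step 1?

c0 at macro-step 1 = 0

macro 1: S0 reads c1=0 → after 2×micro: 0; S1 reads c1=0 → after 1×micro: 1 ⇒ (c0=0, c1=1)
macro 2: S0 reads c1=1 → after 2×micro: 5/2; S1 reads c1=1 → after 1×micro: 4 ⇒ (c0=5/2, c1=4)
macro 3: S0 reads c1=4 → after 2×micro: 125/8; S1 reads c1=4 → after 1×micro: 4 ⇒ (c0=125/8, c1=4)
macro 4: S0 reads c1=4 → after 2×micro: 1445/32; S1 reads c1=4 → after 1×micro: 4 ⇒ (c0=1445/32, c1=4)
macro 5: S0 reads c1=4 → after 2×micro: 14285/128; S1 reads c1=4 → after 1×micro: 4 ⇒ (c0=14285/128, c1=4)
macro 6: S0 reads c1=4 → after 2×micro: 133685/512; S1 reads c1=4 → after 1×micro: 4 ⇒ (c0=133685/512, c1=4)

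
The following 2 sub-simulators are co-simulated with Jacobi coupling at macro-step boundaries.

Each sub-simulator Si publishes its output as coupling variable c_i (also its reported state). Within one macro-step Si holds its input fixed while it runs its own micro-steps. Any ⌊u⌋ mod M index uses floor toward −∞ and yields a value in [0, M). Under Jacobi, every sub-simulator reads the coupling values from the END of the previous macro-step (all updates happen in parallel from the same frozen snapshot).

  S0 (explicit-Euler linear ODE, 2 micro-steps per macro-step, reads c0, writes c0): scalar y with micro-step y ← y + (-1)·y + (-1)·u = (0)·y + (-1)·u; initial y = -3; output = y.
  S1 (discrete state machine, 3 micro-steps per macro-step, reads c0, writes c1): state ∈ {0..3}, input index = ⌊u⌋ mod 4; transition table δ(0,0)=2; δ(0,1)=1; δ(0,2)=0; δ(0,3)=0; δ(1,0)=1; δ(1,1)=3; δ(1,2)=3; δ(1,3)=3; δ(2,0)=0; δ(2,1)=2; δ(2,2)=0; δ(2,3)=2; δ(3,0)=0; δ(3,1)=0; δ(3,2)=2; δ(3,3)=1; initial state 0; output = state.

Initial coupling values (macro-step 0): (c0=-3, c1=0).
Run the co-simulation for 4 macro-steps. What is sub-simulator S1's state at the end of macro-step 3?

S1 state at macro-step 3 = 0

macro 1: S0 reads c0=-3 → after 2×micro: 3; S1 reads c0=-3 → after 3×micro: 0 ⇒ (c0=3, c1=0)
macro 2: S0 reads c0=3 → after 2×micro: -3; S1 reads c0=3 → after 3×micro: 0 ⇒ (c0=-3, c1=0)
macro 3: S0 reads c0=-3 → after 2×micro: 3; S1 reads c0=-3 → after 3×micro: 0 ⇒ (c0=3, c1=0)
macro 4: S0 reads c0=3 → after 2×micro: -3; S1 reads c0=3 → after 3×micro: 0 ⇒ (c0=-3, c1=0)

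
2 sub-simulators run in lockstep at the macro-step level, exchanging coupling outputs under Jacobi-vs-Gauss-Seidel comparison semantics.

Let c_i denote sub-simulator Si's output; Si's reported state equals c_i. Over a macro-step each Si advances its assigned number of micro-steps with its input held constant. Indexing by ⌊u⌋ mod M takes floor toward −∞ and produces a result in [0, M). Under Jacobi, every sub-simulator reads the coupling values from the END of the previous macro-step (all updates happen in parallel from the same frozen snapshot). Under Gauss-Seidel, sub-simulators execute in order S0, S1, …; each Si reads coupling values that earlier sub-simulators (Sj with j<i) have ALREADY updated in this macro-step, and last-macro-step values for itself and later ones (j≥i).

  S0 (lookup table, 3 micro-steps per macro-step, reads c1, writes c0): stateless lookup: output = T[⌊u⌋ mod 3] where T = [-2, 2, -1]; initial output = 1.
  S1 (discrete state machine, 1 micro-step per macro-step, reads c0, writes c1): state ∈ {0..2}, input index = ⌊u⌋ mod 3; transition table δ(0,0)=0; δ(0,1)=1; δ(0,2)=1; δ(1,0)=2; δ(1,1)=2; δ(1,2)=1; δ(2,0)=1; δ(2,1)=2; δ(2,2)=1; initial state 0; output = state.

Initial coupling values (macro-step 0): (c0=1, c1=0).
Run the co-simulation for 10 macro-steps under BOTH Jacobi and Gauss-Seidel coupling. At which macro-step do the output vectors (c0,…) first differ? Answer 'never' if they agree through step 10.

first divergence at macro-step: 2

[Jacobi] macro 1: S0 reads c1=0 → after 3×micro: -2; S1 reads c0=1 → after 1×micro: 1 ⇒ (c0=-2, c1=1)
[Jacobi] macro 2: S0 reads c1=1 → after 3×micro: 2; S1 reads c0=-2 → after 1×micro: 2 ⇒ (c0=2, c1=2)
[Jacobi] macro 3: S0 reads c1=2 → after 3×micro: -1; S1 reads c0=2 → after 1×micro: 1 ⇒ (c0=-1, c1=1)
[Jacobi] macro 4: S0 reads c1=1 → after 3×micro: 2; S1 reads c0=-1 → after 1×micro: 1 ⇒ (c0=2, c1=1)
[Jacobi] macro 5: S0 reads c1=1 → after 3×micro: 2; S1 reads c0=2 → after 1×micro: 1 ⇒ (c0=2, c1=1)
[Jacobi] macro 6: S0 reads c1=1 → after 3×micro: 2; S1 reads c0=2 → after 1×micro: 1 ⇒ (c0=2, c1=1)
[Jacobi] macro 7: S0 reads c1=1 → after 3×micro: 2; S1 reads c0=2 → after 1×micro: 1 ⇒ (c0=2, c1=1)
[Jacobi] macro 8: S0 reads c1=1 → after 3×micro: 2; S1 reads c0=2 → after 1×micro: 1 ⇒ (c0=2, c1=1)
[Jacobi] macro 9: S0 reads c1=1 → after 3×micro: 2; S1 reads c0=2 → after 1×micro: 1 ⇒ (c0=2, c1=1)
[Jacobi] macro 10: S0 reads c1=1 → after 3×micro: 2; S1 reads c0=2 → after 1×micro: 1 ⇒ (c0=2, c1=1)
[Gauss-Seidel] macro 1: S0 reads c1=0 → after 3×micro: -2; S1 reads c0=-2 → after 1×micro: 1 ⇒ (c0=-2, c1=1)
[Gauss-Seidel] macro 2: S0 reads c1=1 → after 3×micro: 2; S1 reads c0=2 → after 1×micro: 1 ⇒ (c0=2, c1=1)
[Gauss-Seidel] macro 3: S0 reads c1=1 → after 3×micro: 2; S1 reads c0=2 → after 1×micro: 1 ⇒ (c0=2, c1=1)
[Gauss-Seidel] macro 4: S0 reads c1=1 → after 3×micro: 2; S1 reads c0=2 → after 1×micro: 1 ⇒ (c0=2, c1=1)
[Gauss-Seidel] macro 5: S0 reads c1=1 → after 3×micro: 2; S1 reads c0=2 → after 1×micro: 1 ⇒ (c0=2, c1=1)
[Gauss-Seidel] macro 6: S0 reads c1=1 → after 3×micro: 2; S1 reads c0=2 → after 1×micro: 1 ⇒ (c0=2, c1=1)
[Gauss-Seidel] macro 7: S0 reads c1=1 → after 3×micro: 2; S1 reads c0=2 → after 1×micro: 1 ⇒ (c0=2, c1=1)
[Gauss-Seidel] macro 8: S0 reads c1=1 → after 3×micro: 2; S1 reads c0=2 → after 1×micro: 1 ⇒ (c0=2, c1=1)
[Gauss-Seidel] macro 9: S0 reads c1=1 → after 3×micro: 2; S1 reads c0=2 → after 1×micro: 1 ⇒ (c0=2, c1=1)
[Gauss-Seidel] macro 10: S0 reads c1=1 → after 3×micro: 2; S1 reads c0=2 → after 1×micro: 1 ⇒ (c0=2, c1=1)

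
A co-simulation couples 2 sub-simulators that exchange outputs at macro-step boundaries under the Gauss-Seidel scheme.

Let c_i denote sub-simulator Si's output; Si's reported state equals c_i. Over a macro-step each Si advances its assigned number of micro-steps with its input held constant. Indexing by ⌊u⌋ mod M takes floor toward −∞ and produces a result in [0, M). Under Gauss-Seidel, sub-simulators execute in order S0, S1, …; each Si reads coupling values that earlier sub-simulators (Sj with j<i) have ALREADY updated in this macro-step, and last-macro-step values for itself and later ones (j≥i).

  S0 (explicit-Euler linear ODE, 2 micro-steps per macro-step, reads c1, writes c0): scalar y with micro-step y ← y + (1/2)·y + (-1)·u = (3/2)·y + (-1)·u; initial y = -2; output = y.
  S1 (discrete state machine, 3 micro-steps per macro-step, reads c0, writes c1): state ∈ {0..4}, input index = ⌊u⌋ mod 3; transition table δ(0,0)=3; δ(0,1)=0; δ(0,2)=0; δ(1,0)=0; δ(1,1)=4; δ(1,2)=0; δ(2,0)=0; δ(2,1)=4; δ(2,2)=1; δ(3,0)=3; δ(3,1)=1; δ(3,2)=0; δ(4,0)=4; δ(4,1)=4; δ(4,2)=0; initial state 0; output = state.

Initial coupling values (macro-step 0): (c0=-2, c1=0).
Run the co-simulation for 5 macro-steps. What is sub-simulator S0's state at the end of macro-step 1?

S0 state at macro-step 1 = -9/2

macro 1: S0 reads c1=0 → after 2×micro: -9/2; S1 reads c0=-9/2 → after 3×micro: 0 ⇒ (c0=-9/2, c1=0)
macro 2: S0 reads c1=0 → after 2×micro: -81/8; S1 reads c0=-81/8 → after 3×micro: 0 ⇒ (c0=-81/8, c1=0)
macro 3: S0 reads c1=0 → after 2×micro: -729/32; S1 reads c0=-729/32 → after 3×micro: 0 ⇒ (c0=-729/32, c1=0)
macro 4: S0 reads c1=0 → after 2×micro: -6561/128; S1 reads c0=-6561/128 → after 3×micro: 0 ⇒ (c0=-6561/128, c1=0)
macro 5: S0 reads c1=0 → after 2×micro: -59049/512; S1 reads c0=-59049/512 → after 3×micro: 0 ⇒ (c0=-59049/512, c1=0)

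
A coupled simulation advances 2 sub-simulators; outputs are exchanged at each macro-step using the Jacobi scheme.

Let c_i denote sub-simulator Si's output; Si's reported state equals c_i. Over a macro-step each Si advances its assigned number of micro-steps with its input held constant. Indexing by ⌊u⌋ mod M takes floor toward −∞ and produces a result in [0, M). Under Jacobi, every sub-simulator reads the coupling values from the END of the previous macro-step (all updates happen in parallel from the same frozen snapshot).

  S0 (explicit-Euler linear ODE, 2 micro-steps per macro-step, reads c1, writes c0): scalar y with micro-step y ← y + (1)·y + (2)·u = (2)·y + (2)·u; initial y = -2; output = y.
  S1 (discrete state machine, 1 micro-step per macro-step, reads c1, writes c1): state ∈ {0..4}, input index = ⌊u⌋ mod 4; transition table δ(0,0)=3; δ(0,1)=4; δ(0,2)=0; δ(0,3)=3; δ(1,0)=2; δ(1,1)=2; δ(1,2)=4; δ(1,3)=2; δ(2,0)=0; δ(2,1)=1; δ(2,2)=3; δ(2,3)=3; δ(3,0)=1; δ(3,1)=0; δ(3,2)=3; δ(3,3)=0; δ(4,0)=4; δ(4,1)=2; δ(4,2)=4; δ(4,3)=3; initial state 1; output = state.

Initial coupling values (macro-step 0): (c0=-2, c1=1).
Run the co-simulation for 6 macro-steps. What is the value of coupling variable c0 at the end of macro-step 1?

c0 at macro-step 1 = -2

macro 1: S0 reads c1=1 → after 2×micro: -2; S1 reads c1=1 → after 1×micro: 2 ⇒ (c0=-2, c1=2)
macro 2: S0 reads c1=2 → after 2×micro: 4; S1 reads c1=2 → after 1×micro: 3 ⇒ (c0=4, c1=3)
macro 3: S0 reads c1=3 → after 2×micro: 34; S1 reads c1=3 → after 1×micro: 0 ⇒ (c0=34, c1=0)
macro 4: S0 reads c1=0 → after 2×micro: 136; S1 reads c1=0 → after 1×micro: 3 ⇒ (c0=136, c1=3)
macro 5: S0 reads c1=3 → after 2×micro: 562; S1 reads c1=3 → after 1×micro: 0 ⇒ (c0=562, c1=0)
macro 6: S0 reads c1=0 → after 2×micro: 2248; S1 reads c1=0 → after 1×micro: 3 ⇒ (c0=2248, c1=3)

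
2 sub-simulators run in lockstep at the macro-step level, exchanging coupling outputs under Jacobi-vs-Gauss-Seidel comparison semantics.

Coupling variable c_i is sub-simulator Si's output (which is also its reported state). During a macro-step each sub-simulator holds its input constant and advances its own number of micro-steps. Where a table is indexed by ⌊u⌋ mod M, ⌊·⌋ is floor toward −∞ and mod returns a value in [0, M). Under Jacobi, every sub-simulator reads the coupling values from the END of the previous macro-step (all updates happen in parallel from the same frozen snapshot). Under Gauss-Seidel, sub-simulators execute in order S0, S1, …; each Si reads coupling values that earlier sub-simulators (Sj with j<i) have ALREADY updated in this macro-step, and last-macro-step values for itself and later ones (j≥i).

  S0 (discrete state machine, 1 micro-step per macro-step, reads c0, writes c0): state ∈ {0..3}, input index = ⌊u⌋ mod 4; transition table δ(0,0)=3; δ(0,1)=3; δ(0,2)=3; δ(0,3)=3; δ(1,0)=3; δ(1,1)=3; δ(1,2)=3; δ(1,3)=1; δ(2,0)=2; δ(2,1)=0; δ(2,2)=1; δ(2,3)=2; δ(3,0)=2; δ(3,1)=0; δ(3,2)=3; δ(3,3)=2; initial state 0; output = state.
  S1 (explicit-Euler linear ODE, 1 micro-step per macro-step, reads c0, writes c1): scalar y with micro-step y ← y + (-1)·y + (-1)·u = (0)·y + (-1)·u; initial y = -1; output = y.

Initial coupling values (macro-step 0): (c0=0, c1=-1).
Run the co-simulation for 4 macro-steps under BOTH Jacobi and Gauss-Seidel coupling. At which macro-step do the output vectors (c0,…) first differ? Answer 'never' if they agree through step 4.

first divergence at macro-step: 1

[Jacobi] macro 1: S0 reads c0=0 → after 1×micro: 3; S1 reads c0=0 → after 1×micro: 0 ⇒ (c0=3, c1=0)
[Jacobi] macro 2: S0 reads c0=3 → after 1×micro: 2; S1 reads c0=3 → after 1×micro: -3 ⇒ (c0=2, c1=-3)
[Jacobi] macro 3: S0 reads c0=2 → after 1×micro: 1; S1 reads c0=2 → after 1×micro: -2 ⇒ (c0=1, c1=-2)
[Jacobi] macro 4: S0 reads c0=1 → after 1×micro: 3; S1 reads c0=1 → after 1×micro: -1 ⇒ (c0=3, c1=-1)
[Gauss-Seidel] macro 1: S0 reads c0=0 → after 1×micro: 3; S1 reads c0=3 → after 1×micro: -3 ⇒ (c0=3, c1=-3)
[Gauss-Seidel] macro 2: S0 reads c0=3 → after 1×micro: 2; S1 reads c0=2 → after 1×micro: -2 ⇒ (c0=2, c1=-2)
[Gauss-Seidel] macro 3: S0 reads c0=2 → after 1×micro: 1; S1 reads c0=1 → after 1×micro: -1 ⇒ (c0=1, c1=-1)
[Gauss-Seidel] macro 4: S0 reads c0=1 → after 1×micro: 3; S1 reads c0=3 → after 1×micro: -3 ⇒ (c0=3, c1=-3)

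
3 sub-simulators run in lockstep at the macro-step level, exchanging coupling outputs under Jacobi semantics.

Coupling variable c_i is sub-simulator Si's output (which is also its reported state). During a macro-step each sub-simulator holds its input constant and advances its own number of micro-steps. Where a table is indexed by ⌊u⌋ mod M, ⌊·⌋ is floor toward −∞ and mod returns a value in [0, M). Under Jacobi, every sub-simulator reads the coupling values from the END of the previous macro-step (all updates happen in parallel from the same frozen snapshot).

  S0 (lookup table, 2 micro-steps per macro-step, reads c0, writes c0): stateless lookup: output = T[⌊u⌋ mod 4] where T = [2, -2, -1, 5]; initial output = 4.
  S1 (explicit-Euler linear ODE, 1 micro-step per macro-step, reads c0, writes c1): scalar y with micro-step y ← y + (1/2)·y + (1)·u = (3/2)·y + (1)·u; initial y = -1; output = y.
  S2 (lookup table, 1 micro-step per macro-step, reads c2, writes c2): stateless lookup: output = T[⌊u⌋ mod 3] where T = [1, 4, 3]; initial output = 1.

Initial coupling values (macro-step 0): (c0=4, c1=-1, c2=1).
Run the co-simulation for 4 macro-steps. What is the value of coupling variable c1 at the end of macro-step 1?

c1 at macro-step 1 = 5/2

macro 1: S0 reads c0=4 → after 2×micro: 2; S1 reads c0=4 → after 1×micro: 5/2; S2 reads c2=1 → after 1×micro: 4 ⇒ (c0=2, c1=5/2, c2=4)
macro 2: S0 reads c0=2 → after 2×micro: -1; S1 reads c0=2 → after 1×micro: 23/4; S2 reads c2=4 → after 1×micro: 4 ⇒ (c0=-1, c1=23/4, c2=4)
macro 3: S0 reads c0=-1 → after 2×micro: 5; S1 reads c0=-1 → after 1×micro: 61/8; S2 reads c2=4 → after 1×micro: 4 ⇒ (c0=5, c1=61/8, c2=4)
macro 4: S0 reads c0=5 → after 2×micro: -2; S1 reads c0=5 → after 1×micro: 263/16; S2 reads c2=4 → after 1×micro: 4 ⇒ (c0=-2, c1=263/16, c2=4)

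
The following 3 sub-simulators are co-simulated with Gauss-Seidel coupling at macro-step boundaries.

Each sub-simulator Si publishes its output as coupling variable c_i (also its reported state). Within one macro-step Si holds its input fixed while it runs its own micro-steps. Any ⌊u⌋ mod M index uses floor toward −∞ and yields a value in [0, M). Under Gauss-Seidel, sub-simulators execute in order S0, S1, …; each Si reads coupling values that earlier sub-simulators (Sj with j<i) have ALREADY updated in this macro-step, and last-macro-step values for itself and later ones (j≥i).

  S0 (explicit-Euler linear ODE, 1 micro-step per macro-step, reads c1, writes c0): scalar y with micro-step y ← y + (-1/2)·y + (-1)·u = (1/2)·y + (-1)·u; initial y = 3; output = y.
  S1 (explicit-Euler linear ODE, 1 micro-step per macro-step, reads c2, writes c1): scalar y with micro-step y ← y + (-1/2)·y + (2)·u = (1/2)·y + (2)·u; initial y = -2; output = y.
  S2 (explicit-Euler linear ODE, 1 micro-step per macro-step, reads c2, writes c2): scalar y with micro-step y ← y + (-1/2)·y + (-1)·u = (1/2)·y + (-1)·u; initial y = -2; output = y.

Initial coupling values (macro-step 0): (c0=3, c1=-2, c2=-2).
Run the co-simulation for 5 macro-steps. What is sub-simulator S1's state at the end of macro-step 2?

S1 state at macro-step 2 = -1/2

macro 1: S0 reads c1=-2 → after 1×micro: 7/2; S1 reads c2=-2 → after 1×micro: -5; S2 reads c2=-2 → after 1×micro: 1 ⇒ (c0=7/2, c1=-5, c2=1)
macro 2: S0 reads c1=-5 → after 1×micro: 27/4; S1 reads c2=1 → after 1×micro: -1/2; S2 reads c2=1 → after 1×micro: -1/2 ⇒ (c0=27/4, c1=-1/2, c2=-1/2)
macro 3: S0 reads c1=-1/2 → after 1×micro: 31/8; S1 reads c2=-1/2 → after 1×micro: -5/4; S2 reads c2=-1/2 → after 1×micro: 1/4 ⇒ (c0=31/8, c1=-5/4, c2=1/4)
macro 4: S0 reads c1=-5/4 → after 1×micro: 51/16; S1 reads c2=1/4 → after 1×micro: -1/8; S2 reads c2=1/4 → after 1×micro: -1/8 ⇒ (c0=51/16, c1=-1/8, c2=-1/8)
macro 5: S0 reads c1=-1/8 → after 1×micro: 55/32; S1 reads c2=-1/8 → after 1×micro: -5/16; S2 reads c2=-1/8 → after 1×micro: 1/16 ⇒ (c0=55/32, c1=-5/16, c2=1/16)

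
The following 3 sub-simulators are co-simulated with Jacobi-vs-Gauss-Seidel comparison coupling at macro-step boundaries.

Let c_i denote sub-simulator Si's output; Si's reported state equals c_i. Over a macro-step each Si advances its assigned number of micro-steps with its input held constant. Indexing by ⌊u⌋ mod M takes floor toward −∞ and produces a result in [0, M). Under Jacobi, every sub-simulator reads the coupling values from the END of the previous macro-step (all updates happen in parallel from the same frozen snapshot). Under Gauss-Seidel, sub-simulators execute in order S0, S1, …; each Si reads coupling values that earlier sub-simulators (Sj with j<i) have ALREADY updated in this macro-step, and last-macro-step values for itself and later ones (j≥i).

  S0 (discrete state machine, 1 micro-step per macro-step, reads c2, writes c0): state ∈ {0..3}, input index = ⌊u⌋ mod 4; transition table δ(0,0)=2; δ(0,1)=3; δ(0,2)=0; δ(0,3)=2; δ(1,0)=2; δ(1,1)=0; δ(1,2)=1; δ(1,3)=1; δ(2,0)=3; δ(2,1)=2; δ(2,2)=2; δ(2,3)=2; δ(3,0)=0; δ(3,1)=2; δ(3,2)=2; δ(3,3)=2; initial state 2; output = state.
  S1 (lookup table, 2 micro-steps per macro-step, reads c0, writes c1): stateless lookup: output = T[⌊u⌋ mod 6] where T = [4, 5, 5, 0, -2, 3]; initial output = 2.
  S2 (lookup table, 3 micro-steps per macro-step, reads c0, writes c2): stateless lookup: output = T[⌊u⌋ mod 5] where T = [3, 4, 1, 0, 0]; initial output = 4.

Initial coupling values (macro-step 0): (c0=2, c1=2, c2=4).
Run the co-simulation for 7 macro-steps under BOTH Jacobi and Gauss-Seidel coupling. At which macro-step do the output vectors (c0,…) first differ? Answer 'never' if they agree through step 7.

[Jacobi] macro 1: S0 reads c2=4 → after 1×micro: 3; S1 reads c0=2 → after 2×micro: 5; S2 reads c0=2 → after 3×micro: 1 ⇒ (c0=3, c1=5, c2=1)
[Jacobi] macro 2: S0 reads c2=1 → after 1×micro: 2; S1 reads c0=3 → after 2×micro: 0; S2 reads c0=3 → after 3×micro: 0 ⇒ (c0=2, c1=0, c2=0)
[Jacobi] macro 3: S0 reads c2=0 → after 1×micro: 3; S1 reads c0=2 → after 2×micro: 5; S2 reads c0=2 → after 3×micro: 1 ⇒ (c0=3, c1=5, c2=1)
[Jacobi] macro 4: S0 reads c2=1 → after 1×micro: 2; S1 reads c0=3 → after 2×micro: 0; S2 reads c0=3 → after 3×micro: 0 ⇒ (c0=2, c1=0, c2=0)
[Jacobi] macro 5: S0 reads c2=0 → after 1×micro: 3; S1 reads c0=2 → after 2×micro: 5; S2 reads c0=2 → after 3×micro: 1 ⇒ (c0=3, c1=5, c2=1)
[Jacobi] macro 6: S0 reads c2=1 → after 1×micro: 2; S1 reads c0=3 → after 2×micro: 0; S2 reads c0=3 → after 3×micro: 0 ⇒ (c0=2, c1=0, c2=0)
[Jacobi] macro 7: S0 reads c2=0 → after 1×micro: 3; S1 reads c0=2 → after 2×micro: 5; S2 reads c0=2 → after 3×micro: 1 ⇒ (c0=3, c1=5, c2=1)
[Gauss-Seidel] macro 1: S0 reads c2=4 → after 1×micro: 3; S1 reads c0=3 → after 2×micro: 0; S2 reads c0=3 → after 3×micro: 0 ⇒ (c0=3, c1=0, c2=0)
[Gauss-Seidel] macro 2: S0 reads c2=0 → after 1×micro: 0; S1 reads c0=0 → after 2×micro: 4; S2 reads c0=0 → after 3×micro: 3 ⇒ (c0=0, c1=4, c2=3)
[Gauss-Seidel] macro 3: S0 reads c2=3 → after 1×micro: 2; S1 reads c0=2 → after 2×micro: 5; S2 reads c0=2 → after 3×micro: 1 ⇒ (c0=2, c1=5, c2=1)
[Gauss-Seidel] macro 4: S0 reads c2=1 → after 1×micro: 2; S1 reads c0=2 → after 2×micro: 5; S2 reads c0=2 → after 3×micro: 1 ⇒ (c0=2, c1=5, c2=1)
[Gauss-Seidel] macro 5: S0 reads c2=1 → after 1×micro: 2; S1 reads c0=2 → after 2×micro: 5; S2 reads c0=2 → after 3×micro: 1 ⇒ (c0=2, c1=5, c2=1)
[Gauss-Seidel] macro 6: S0 reads c2=1 → after 1×micro: 2; S1 reads c0=2 → after 2×micro: 5; S2 reads c0=2 → after 3×micro: 1 ⇒ (c0=2, c1=5, c2=1)
[Gauss-Seidel] macro 7: S0 reads c2=1 → after 1×micro: 2; S1 reads c0=2 → after 2×micro: 5; S2 reads c0=2 → after 3×micro: 1 ⇒ (c0=2, c1=5, c2=1)

first divergence at macro-step: 1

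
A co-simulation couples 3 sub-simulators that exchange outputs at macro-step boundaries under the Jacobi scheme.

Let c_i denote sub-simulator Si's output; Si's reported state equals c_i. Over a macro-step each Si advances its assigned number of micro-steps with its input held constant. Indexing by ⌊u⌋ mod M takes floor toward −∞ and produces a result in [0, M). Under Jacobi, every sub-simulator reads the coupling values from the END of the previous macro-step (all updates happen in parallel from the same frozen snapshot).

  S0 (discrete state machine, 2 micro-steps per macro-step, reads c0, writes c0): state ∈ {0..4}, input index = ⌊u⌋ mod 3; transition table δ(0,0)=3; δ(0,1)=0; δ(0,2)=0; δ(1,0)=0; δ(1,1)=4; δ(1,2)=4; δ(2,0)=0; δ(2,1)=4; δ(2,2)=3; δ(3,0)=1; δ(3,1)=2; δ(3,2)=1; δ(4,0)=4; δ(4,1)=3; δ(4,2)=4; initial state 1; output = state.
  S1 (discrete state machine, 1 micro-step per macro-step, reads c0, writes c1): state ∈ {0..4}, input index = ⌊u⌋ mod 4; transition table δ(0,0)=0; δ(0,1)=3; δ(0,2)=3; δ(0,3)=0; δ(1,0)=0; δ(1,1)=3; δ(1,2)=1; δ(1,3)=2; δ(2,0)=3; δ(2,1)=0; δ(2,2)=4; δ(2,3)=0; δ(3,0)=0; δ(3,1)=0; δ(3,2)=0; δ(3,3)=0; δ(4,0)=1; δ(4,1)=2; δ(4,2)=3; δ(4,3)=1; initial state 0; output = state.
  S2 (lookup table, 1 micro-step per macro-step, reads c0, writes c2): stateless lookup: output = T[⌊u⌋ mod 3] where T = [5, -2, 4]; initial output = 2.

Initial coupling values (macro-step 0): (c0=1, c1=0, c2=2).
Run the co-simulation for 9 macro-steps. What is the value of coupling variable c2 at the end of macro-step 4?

macro 1: S0 reads c0=1 → after 2×micro: 3; S1 reads c0=1 → after 1×micro: 3; S2 reads c0=1 → after 1×micro: -2 ⇒ (c0=3, c1=3, c2=-2)
macro 2: S0 reads c0=3 → after 2×micro: 0; S1 reads c0=3 → after 1×micro: 0; S2 reads c0=3 → after 1×micro: 5 ⇒ (c0=0, c1=0, c2=5)
macro 3: S0 reads c0=0 → after 2×micro: 1; S1 reads c0=0 → after 1×micro: 0; S2 reads c0=0 → after 1×micro: 5 ⇒ (c0=1, c1=0, c2=5)
macro 4: S0 reads c0=1 → after 2×micro: 3; S1 reads c0=1 → after 1×micro: 3; S2 reads c0=1 → after 1×micro: -2 ⇒ (c0=3, c1=3, c2=-2)
macro 5: S0 reads c0=3 → after 2×micro: 0; S1 reads c0=3 → after 1×micro: 0; S2 reads c0=3 → after 1×micro: 5 ⇒ (c0=0, c1=0, c2=5)
macro 6: S0 reads c0=0 → after 2×micro: 1; S1 reads c0=0 → after 1×micro: 0; S2 reads c0=0 → after 1×micro: 5 ⇒ (c0=1, c1=0, c2=5)
macro 7: S0 reads c0=1 → after 2×micro: 3; S1 reads c0=1 → after 1×micro: 3; S2 reads c0=1 → after 1×micro: -2 ⇒ (c0=3, c1=3, c2=-2)
macro 8: S0 reads c0=3 → after 2×micro: 0; S1 reads c0=3 → after 1×micro: 0; S2 reads c0=3 → after 1×micro: 5 ⇒ (c0=0, c1=0, c2=5)
macro 9: S0 reads c0=0 → after 2×micro: 1; S1 reads c0=0 → after 1×micro: 0; S2 reads c0=0 → after 1×micro: 5 ⇒ (c0=1, c1=0, c2=5)

c2 at macro-step 4 = -2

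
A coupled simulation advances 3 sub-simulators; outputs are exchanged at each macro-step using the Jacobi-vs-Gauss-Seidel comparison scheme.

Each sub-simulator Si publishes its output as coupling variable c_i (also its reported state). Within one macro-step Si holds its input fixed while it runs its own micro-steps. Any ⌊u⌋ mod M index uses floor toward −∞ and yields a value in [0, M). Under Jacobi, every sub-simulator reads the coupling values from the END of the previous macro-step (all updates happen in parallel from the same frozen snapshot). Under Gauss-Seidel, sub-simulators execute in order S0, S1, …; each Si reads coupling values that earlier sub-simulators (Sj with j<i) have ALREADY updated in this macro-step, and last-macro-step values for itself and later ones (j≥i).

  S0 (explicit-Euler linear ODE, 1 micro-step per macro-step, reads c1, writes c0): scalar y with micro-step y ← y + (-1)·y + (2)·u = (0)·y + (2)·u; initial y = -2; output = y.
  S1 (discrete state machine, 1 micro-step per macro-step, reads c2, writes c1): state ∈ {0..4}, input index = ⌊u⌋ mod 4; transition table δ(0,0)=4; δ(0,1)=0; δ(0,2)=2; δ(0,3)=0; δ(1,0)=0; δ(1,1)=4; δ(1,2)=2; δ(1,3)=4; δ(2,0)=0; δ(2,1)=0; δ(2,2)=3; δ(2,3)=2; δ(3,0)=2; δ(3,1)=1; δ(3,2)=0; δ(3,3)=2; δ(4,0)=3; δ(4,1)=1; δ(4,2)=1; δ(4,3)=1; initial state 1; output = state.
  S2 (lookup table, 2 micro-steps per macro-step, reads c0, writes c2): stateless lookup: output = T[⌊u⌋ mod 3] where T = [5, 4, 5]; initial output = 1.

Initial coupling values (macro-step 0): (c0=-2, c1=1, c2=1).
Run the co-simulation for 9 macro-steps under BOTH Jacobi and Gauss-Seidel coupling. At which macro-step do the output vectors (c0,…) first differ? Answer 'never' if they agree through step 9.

first divergence at macro-step: 1

[Jacobi] macro 1: S0 reads c1=1 → after 1×micro: 2; S1 reads c2=1 → after 1×micro: 4; S2 reads c0=-2 → after 2×micro: 4 ⇒ (c0=2, c1=4, c2=4)
[Jacobi] macro 2: S0 reads c1=4 → after 1×micro: 8; S1 reads c2=4 → after 1×micro: 3; S2 reads c0=2 → after 2×micro: 5 ⇒ (c0=8, c1=3, c2=5)
[Jacobi] macro 3: S0 reads c1=3 → after 1×micro: 6; S1 reads c2=5 → after 1×micro: 1; S2 reads c0=8 → after 2×micro: 5 ⇒ (c0=6, c1=1, c2=5)
[Jacobi] macro 4: S0 reads c1=1 → after 1×micro: 2; S1 reads c2=5 → after 1×micro: 4; S2 reads c0=6 → after 2×micro: 5 ⇒ (c0=2, c1=4, c2=5)
[Jacobi] macro 5: S0 reads c1=4 → after 1×micro: 8; S1 reads c2=5 → after 1×micro: 1; S2 reads c0=2 → after 2×micro: 5 ⇒ (c0=8, c1=1, c2=5)
[Jacobi] macro 6: S0 reads c1=1 → after 1×micro: 2; S1 reads c2=5 → after 1×micro: 4; S2 reads c0=8 → after 2×micro: 5 ⇒ (c0=2, c1=4, c2=5)
[Jacobi] macro 7: S0 reads c1=4 → after 1×micro: 8; S1 reads c2=5 → after 1×micro: 1; S2 reads c0=2 → after 2×micro: 5 ⇒ (c0=8, c1=1, c2=5)
[Jacobi] macro 8: S0 reads c1=1 → after 1×micro: 2; S1 reads c2=5 → after 1×micro: 4; S2 reads c0=8 → after 2×micro: 5 ⇒ (c0=2, c1=4, c2=5)
[Jacobi] macro 9: S0 reads c1=4 → after 1×micro: 8; S1 reads c2=5 → after 1×micro: 1; S2 reads c0=2 → after 2×micro: 5 ⇒ (c0=8, c1=1, c2=5)
[Gauss-Seidel] macro 1: S0 reads c1=1 → after 1×micro: 2; S1 reads c2=1 → after 1×micro: 4; S2 reads c0=2 → after 2×micro: 5 ⇒ (c0=2, c1=4, c2=5)
[Gauss-Seidel] macro 2: S0 reads c1=4 → after 1×micro: 8; S1 reads c2=5 → after 1×micro: 1; S2 reads c0=8 → after 2×micro: 5 ⇒ (c0=8, c1=1, c2=5)
[Gauss-Seidel] macro 3: S0 reads c1=1 → after 1×micro: 2; S1 reads c2=5 → after 1×micro: 4; S2 reads c0=2 → after 2×micro: 5 ⇒ (c0=2, c1=4, c2=5)
[Gauss-Seidel] macro 4: S0 reads c1=4 → after 1×micro: 8; S1 reads c2=5 → after 1×micro: 1; S2 reads c0=8 → after 2×micro: 5 ⇒ (c0=8, c1=1, c2=5)
[Gauss-Seidel] macro 5: S0 reads c1=1 → after 1×micro: 2; S1 reads c2=5 → after 1×micro: 4; S2 reads c0=2 → after 2×micro: 5 ⇒ (c0=2, c1=4, c2=5)
[Gauss-Seidel] macro 6: S0 reads c1=4 → after 1×micro: 8; S1 reads c2=5 → after 1×micro: 1; S2 reads c0=8 → after 2×micro: 5 ⇒ (c0=8, c1=1, c2=5)
[Gauss-Seidel] macro 7: S0 reads c1=1 → after 1×micro: 2; S1 reads c2=5 → after 1×micro: 4; S2 reads c0=2 → after 2×micro: 5 ⇒ (c0=2, c1=4, c2=5)
[Gauss-Seidel] macro 8: S0 reads c1=4 → after 1×micro: 8; S1 reads c2=5 → after 1×micro: 1; S2 reads c0=8 → after 2×micro: 5 ⇒ (c0=8, c1=1, c2=5)
[Gauss-Seidel] macro 9: S0 reads c1=1 → after 1×micro: 2; S1 reads c2=5 → after 1×micro: 4; S2 reads c0=2 → after 2×micro: 5 ⇒ (c0=2, c1=4, c2=5)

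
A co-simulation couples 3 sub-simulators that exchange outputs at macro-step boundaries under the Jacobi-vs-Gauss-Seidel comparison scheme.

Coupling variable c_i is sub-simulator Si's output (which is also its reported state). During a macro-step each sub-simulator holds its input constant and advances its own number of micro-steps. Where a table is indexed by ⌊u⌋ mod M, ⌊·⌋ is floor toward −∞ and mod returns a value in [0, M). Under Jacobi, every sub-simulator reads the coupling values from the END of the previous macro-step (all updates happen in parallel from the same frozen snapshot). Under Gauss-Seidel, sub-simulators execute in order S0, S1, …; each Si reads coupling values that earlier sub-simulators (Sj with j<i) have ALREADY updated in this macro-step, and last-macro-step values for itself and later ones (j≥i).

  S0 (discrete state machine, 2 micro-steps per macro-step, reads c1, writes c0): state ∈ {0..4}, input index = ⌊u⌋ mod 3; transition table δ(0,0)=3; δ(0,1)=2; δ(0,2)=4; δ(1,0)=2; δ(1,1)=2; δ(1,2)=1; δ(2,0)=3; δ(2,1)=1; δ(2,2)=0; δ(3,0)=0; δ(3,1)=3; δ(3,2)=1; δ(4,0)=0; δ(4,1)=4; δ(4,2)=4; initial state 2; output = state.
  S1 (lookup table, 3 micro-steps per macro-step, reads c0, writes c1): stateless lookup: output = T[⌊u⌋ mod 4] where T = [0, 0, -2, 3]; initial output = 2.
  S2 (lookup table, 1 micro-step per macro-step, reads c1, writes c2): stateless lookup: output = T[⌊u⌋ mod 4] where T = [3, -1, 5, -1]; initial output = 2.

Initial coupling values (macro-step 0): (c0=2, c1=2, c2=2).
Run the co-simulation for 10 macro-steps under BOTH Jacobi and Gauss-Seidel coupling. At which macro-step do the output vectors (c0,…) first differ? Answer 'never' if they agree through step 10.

first divergence at macro-step: 1

[Jacobi] macro 1: S0 reads c1=2 → after 2×micro: 4; S1 reads c0=2 → after 3×micro: -2; S2 reads c1=2 → after 1×micro: 5 ⇒ (c0=4, c1=-2, c2=5)
[Jacobi] macro 2: S0 reads c1=-2 → after 2×micro: 4; S1 reads c0=4 → after 3×micro: 0; S2 reads c1=-2 → after 1×micro: 5 ⇒ (c0=4, c1=0, c2=5)
[Jacobi] macro 3: S0 reads c1=0 → after 2×micro: 3; S1 reads c0=4 → after 3×micro: 0; S2 reads c1=0 → after 1×micro: 3 ⇒ (c0=3, c1=0, c2=3)
[Jacobi] macro 4: S0 reads c1=0 → after 2×micro: 3; S1 reads c0=3 → after 3×micro: 3; S2 reads c1=0 → after 1×micro: 3 ⇒ (c0=3, c1=3, c2=3)
[Jacobi] macro 5: S0 reads c1=3 → after 2×micro: 3; S1 reads c0=3 → after 3×micro: 3; S2 reads c1=3 → after 1×micro: -1 ⇒ (c0=3, c1=3, c2=-1)
[Jacobi] macro 6: S0 reads c1=3 → after 2×micro: 3; S1 reads c0=3 → after 3×micro: 3; S2 reads c1=3 → after 1×micro: -1 ⇒ (c0=3, c1=3, c2=-1)
[Jacobi] macro 7: S0 reads c1=3 → after 2×micro: 3; S1 reads c0=3 → after 3×micro: 3; S2 reads c1=3 → after 1×micro: -1 ⇒ (c0=3, c1=3, c2=-1)
[Jacobi] macro 8: S0 reads c1=3 → after 2×micro: 3; S1 reads c0=3 → after 3×micro: 3; S2 reads c1=3 → after 1×micro: -1 ⇒ (c0=3, c1=3, c2=-1)
[Jacobi] macro 9: S0 reads c1=3 → after 2×micro: 3; S1 reads c0=3 → after 3×micro: 3; S2 reads c1=3 → after 1×micro: -1 ⇒ (c0=3, c1=3, c2=-1)
[Jacobi] macro 10: S0 reads c1=3 → after 2×micro: 3; S1 reads c0=3 → after 3×micro: 3; S2 reads c1=3 → after 1×micro: -1 ⇒ (c0=3, c1=3, c2=-1)
[Gauss-Seidel] macro 1: S0 reads c1=2 → after 2×micro: 4; S1 reads c0=4 → after 3×micro: 0; S2 reads c1=0 → after 1×micro: 3 ⇒ (c0=4, c1=0, c2=3)
[Gauss-Seidel] macro 2: S0 reads c1=0 → after 2×micro: 3; S1 reads c0=3 → after 3×micro: 3; S2 reads c1=3 → after 1×micro: -1 ⇒ (c0=3, c1=3, c2=-1)
[Gauss-Seidel] macro 3: S0 reads c1=3 → after 2×micro: 3; S1 reads c0=3 → after 3×micro: 3; S2 reads c1=3 → after 1×micro: -1 ⇒ (c0=3, c1=3, c2=-1)
[Gauss-Seidel] macro 4: S0 reads c1=3 → after 2×micro: 3; S1 reads c0=3 → after 3×micro: 3; S2 reads c1=3 → after 1×micro: -1 ⇒ (c0=3, c1=3, c2=-1)
[Gauss-Seidel] macro 5: S0 reads c1=3 → after 2×micro: 3; S1 reads c0=3 → after 3×micro: 3; S2 reads c1=3 → after 1×micro: -1 ⇒ (c0=3, c1=3, c2=-1)
[Gauss-Seidel] macro 6: S0 reads c1=3 → after 2×micro: 3; S1 reads c0=3 → after 3×micro: 3; S2 reads c1=3 → after 1×micro: -1 ⇒ (c0=3, c1=3, c2=-1)
[Gauss-Seidel] macro 7: S0 reads c1=3 → after 2×micro: 3; S1 reads c0=3 → after 3×micro: 3; S2 reads c1=3 → after 1×micro: -1 ⇒ (c0=3, c1=3, c2=-1)
[Gauss-Seidel] macro 8: S0 reads c1=3 → after 2×micro: 3; S1 reads c0=3 → after 3×micro: 3; S2 reads c1=3 → after 1×micro: -1 ⇒ (c0=3, c1=3, c2=-1)
[Gauss-Seidel] macro 9: S0 reads c1=3 → after 2×micro: 3; S1 reads c0=3 → after 3×micro: 3; S2 reads c1=3 → after 1×micro: -1 ⇒ (c0=3, c1=3, c2=-1)
[Gauss-Seidel] macro 10: S0 reads c1=3 → after 2×micro: 3; S1 reads c0=3 → after 3×micro: 3; S2 reads c1=3 → after 1×micro: -1 ⇒ (c0=3, c1=3, c2=-1)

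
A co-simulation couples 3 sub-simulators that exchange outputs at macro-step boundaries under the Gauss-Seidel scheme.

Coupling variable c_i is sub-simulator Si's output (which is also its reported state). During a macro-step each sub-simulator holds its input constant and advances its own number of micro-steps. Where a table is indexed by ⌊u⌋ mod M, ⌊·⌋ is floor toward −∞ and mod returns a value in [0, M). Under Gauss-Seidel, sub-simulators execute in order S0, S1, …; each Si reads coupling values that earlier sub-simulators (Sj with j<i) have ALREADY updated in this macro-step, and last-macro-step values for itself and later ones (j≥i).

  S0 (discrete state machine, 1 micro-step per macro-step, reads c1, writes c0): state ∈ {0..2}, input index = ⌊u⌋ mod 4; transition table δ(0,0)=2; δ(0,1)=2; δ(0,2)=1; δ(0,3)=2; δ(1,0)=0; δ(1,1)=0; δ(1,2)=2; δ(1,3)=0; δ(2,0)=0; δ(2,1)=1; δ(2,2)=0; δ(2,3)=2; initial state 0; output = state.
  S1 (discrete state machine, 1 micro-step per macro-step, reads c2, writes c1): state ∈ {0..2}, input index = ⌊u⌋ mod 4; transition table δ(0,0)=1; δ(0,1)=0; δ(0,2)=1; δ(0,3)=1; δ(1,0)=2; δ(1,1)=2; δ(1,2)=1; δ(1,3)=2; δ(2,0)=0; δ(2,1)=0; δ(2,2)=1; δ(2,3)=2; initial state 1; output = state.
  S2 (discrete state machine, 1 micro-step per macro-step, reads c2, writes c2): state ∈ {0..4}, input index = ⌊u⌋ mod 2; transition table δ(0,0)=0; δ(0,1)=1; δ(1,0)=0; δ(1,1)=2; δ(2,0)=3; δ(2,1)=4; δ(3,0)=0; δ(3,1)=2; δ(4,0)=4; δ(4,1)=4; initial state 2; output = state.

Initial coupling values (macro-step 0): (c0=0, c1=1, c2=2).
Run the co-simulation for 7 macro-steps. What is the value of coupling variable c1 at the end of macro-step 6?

macro 1: S0 reads c1=1 → after 1×micro: 2; S1 reads c2=2 → after 1×micro: 1; S2 reads c2=2 → after 1×micro: 3 ⇒ (c0=2, c1=1, c2=3)
macro 2: S0 reads c1=1 → after 1×micro: 1; S1 reads c2=3 → after 1×micro: 2; S2 reads c2=3 → after 1×micro: 2 ⇒ (c0=1, c1=2, c2=2)
macro 3: S0 reads c1=2 → after 1×micro: 2; S1 reads c2=2 → after 1×micro: 1; S2 reads c2=2 → after 1×micro: 3 ⇒ (c0=2, c1=1, c2=3)
macro 4: S0 reads c1=1 → after 1×micro: 1; S1 reads c2=3 → after 1×micro: 2; S2 reads c2=3 → after 1×micro: 2 ⇒ (c0=1, c1=2, c2=2)
macro 5: S0 reads c1=2 → after 1×micro: 2; S1 reads c2=2 → after 1×micro: 1; S2 reads c2=2 → after 1×micro: 3 ⇒ (c0=2, c1=1, c2=3)
macro 6: S0 reads c1=1 → after 1×micro: 1; S1 reads c2=3 → after 1×micro: 2; S2 reads c2=3 → after 1×micro: 2 ⇒ (c0=1, c1=2, c2=2)
macro 7: S0 reads c1=2 → after 1×micro: 2; S1 reads c2=2 → after 1×micro: 1; S2 reads c2=2 → after 1×micro: 3 ⇒ (c0=2, c1=1, c2=3)

c1 at macro-step 6 = 2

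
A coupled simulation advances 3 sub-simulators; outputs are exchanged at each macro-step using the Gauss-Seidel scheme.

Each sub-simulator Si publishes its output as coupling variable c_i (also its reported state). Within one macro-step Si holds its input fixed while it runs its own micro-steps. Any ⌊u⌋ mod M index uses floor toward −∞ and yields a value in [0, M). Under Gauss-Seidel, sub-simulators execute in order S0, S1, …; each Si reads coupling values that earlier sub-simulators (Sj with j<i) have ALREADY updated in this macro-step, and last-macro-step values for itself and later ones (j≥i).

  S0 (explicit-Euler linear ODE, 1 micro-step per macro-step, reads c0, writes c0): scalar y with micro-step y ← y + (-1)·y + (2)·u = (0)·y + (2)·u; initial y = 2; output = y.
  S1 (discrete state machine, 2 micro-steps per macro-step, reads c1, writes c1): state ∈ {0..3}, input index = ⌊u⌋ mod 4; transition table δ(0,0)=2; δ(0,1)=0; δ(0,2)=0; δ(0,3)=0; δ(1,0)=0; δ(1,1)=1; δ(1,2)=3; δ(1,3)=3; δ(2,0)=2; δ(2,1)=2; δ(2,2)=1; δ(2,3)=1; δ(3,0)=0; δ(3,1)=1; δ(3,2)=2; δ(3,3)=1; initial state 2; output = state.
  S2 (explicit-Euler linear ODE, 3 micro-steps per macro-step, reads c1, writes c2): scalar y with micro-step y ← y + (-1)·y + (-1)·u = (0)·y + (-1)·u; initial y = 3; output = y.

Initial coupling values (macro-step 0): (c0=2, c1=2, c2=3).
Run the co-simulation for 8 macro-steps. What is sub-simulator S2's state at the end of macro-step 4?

S2 state at macro-step 4 = -3

macro 1: S0 reads c0=2 → after 1×micro: 4; S1 reads c1=2 → after 2×micro: 3; S2 reads c1=3 → after 3×micro: -3 ⇒ (c0=4, c1=3, c2=-3)
macro 2: S0 reads c0=4 → after 1×micro: 8; S1 reads c1=3 → after 2×micro: 3; S2 reads c1=3 → after 3×micro: -3 ⇒ (c0=8, c1=3, c2=-3)
macro 3: S0 reads c0=8 → after 1×micro: 16; S1 reads c1=3 → after 2×micro: 3; S2 reads c1=3 → after 3×micro: -3 ⇒ (c0=16, c1=3, c2=-3)
macro 4: S0 reads c0=16 → after 1×micro: 32; S1 reads c1=3 → after 2×micro: 3; S2 reads c1=3 → after 3×micro: -3 ⇒ (c0=32, c1=3, c2=-3)
macro 5: S0 reads c0=32 → after 1×micro: 64; S1 reads c1=3 → after 2×micro: 3; S2 reads c1=3 → after 3×micro: -3 ⇒ (c0=64, c1=3, c2=-3)
macro 6: S0 reads c0=64 → after 1×micro: 128; S1 reads c1=3 → after 2×micro: 3; S2 reads c1=3 → after 3×micro: -3 ⇒ (c0=128, c1=3, c2=-3)
macro 7: S0 reads c0=128 → after 1×micro: 256; S1 reads c1=3 → after 2×micro: 3; S2 reads c1=3 → after 3×micro: -3 ⇒ (c0=256, c1=3, c2=-3)
macro 8: S0 reads c0=256 → after 1×micro: 512; S1 reads c1=3 → after 2×micro: 3; S2 reads c1=3 → after 3×micro: -3 ⇒ (c0=512, c1=3, c2=-3)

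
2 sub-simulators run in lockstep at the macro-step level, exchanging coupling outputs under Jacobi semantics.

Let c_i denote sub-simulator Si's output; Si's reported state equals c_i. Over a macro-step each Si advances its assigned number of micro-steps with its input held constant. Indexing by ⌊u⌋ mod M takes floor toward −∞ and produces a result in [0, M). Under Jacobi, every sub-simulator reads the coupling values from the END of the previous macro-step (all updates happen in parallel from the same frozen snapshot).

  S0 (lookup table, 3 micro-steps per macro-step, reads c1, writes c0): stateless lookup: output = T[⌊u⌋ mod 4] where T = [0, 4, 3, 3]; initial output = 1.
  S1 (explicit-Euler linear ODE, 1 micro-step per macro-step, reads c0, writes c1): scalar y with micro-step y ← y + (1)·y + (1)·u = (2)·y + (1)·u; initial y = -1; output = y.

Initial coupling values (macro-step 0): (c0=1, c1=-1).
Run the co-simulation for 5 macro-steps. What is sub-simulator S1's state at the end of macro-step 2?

S1 state at macro-step 2 = 1

macro 1: S0 reads c1=-1 → after 3×micro: 3; S1 reads c0=1 → after 1×micro: -1 ⇒ (c0=3, c1=-1)
macro 2: S0 reads c1=-1 → after 3×micro: 3; S1 reads c0=3 → after 1×micro: 1 ⇒ (c0=3, c1=1)
macro 3: S0 reads c1=1 → after 3×micro: 4; S1 reads c0=3 → after 1×micro: 5 ⇒ (c0=4, c1=5)
macro 4: S0 reads c1=5 → after 3×micro: 4; S1 reads c0=4 → after 1×micro: 14 ⇒ (c0=4, c1=14)
macro 5: S0 reads c1=14 → after 3×micro: 3; S1 reads c0=4 → after 1×micro: 32 ⇒ (c0=3, c1=32)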